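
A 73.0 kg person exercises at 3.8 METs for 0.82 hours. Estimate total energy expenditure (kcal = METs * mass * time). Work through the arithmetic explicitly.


Energy = METs * mass(kg) * time(h)
= 3.8 * 73.0 * 0.82
= 227.47 kcal

227.47 kcal


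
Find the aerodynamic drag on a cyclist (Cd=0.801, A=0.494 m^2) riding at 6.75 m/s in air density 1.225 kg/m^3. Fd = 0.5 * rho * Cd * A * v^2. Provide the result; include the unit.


Fd = 0.5 * 1.225 * 0.801 * 0.494 * 6.75^2
= 0.5 * 1.225 * 0.801 * 0.494 * 45.5625
= 11.043 N

11.043 N


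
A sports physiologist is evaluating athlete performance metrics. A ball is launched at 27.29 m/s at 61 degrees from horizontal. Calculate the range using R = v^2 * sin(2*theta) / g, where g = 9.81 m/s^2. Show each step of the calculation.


sin(2 * 61) = sin(122) = 0.848048
v^2 = 27.29^2 = 744.7441
R = 744.7441 * 0.848048 / 9.81
= 64.381 m

64.381 m


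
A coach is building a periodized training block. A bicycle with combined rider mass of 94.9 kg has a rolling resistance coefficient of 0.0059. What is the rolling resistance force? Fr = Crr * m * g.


Fr = 0.0059 * 94.9 * 9.81
= 0.55991 * 9.81
= 5.493 N

5.493 N


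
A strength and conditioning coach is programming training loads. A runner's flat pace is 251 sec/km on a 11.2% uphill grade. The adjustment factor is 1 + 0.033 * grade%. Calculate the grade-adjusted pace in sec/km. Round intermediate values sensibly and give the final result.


Factor = 1 + 0.033 * 11.2 = 1.3696
Adjusted pace = 251 * 1.3696
= 343.77 sec/km

343.77 s/km


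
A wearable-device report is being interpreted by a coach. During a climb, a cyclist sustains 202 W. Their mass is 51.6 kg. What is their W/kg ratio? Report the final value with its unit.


Power-to-weight = 202 W / 51.6 kg
= 3.915 W/kg

3.915 W/kg


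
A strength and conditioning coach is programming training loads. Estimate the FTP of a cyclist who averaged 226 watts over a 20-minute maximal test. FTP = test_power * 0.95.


FTP = 226 * 0.95 = 214.7 W

214.7 W


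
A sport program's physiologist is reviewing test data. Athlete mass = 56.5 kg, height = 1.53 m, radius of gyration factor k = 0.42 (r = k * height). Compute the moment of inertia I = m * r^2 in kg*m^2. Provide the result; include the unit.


r = k * height = 0.42 * 1.53 = 0.6426 m
r^2 = 0.6426^2 = 0.412935
I = 56.5 * 0.412935 = 23.331 kg*m^2

23.331 kg*m^2


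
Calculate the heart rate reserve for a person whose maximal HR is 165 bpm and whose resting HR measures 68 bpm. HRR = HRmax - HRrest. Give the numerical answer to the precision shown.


HRmax = 165 bpm
HRrest = 68 bpm
HRR = 165 - 68 = 97 bpm

97 bpm


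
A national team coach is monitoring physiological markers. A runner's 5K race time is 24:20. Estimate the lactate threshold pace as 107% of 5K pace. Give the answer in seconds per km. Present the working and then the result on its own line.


Total race time = 24*60 + 20 = 1460 seconds
5K pace = 1460 / 5 = 292.0 sec/km
LT pace = 292.0 * 1.07 = 312.44 sec/km

312.44 s/km


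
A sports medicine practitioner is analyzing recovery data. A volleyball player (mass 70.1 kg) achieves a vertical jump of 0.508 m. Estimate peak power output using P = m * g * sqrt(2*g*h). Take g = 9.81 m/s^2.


2 * g * h = 2 * 9.81 * 0.508 = 9.96696
sqrt(9.96696) = 3.157049 m/s
P = 70.1 * 9.81 * 3.157049 = 2171.04 W

2171.04 W


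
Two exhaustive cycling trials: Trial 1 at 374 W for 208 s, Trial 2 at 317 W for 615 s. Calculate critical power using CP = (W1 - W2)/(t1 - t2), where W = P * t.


W1 = 374 * 208 = 77792 J
W2 = 317 * 615 = 194955 J
CP = (77792 - 194955) / (208 - 615)
= -117163 / -407
= 287.87 W

287.87 W


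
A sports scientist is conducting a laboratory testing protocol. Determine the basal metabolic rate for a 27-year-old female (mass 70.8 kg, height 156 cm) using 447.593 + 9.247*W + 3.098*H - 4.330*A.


BMR = 447.593 + 9.247*70.8 + 3.098*156 - 4.330*27
= 1468.66 kcal/day

1468.66 kcal/day


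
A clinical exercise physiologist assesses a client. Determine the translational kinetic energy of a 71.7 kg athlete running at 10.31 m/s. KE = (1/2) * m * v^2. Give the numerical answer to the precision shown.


KE = 0.5 * m * v^2
= 0.5 * 71.7 * 10.31^2
= 0.5 * 71.7 * 106.2961
= 3810.72 J

3810.72 J


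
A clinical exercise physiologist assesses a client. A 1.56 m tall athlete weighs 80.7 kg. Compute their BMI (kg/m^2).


height^2 = 2.4336 m^2
BMI = 80.7 / 2.4336 = 33.16 kg/m^2

33.16 kg/m^2


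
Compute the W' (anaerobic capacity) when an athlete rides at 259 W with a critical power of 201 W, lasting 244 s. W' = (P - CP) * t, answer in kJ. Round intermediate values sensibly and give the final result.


Above-CP power = 58 W
Duration = 244 s
W' = 58 * 244 = 14152 J
Convert: 14152 / 1000 = 14.152 kJ

14.152 kJ


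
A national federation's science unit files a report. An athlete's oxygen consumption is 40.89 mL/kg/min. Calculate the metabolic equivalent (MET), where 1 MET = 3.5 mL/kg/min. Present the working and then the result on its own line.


MET = VO2 / 3.5
= 40.89 / 3.5
= 11.68 METs

11.68 METs


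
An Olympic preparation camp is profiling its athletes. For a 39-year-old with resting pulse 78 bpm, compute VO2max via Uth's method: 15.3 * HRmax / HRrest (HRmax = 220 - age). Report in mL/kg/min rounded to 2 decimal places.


Step 1: HRmax = 220 - 39 = 181 bpm
Step 2: Ratio = 181 / 78 = 2.3205
Step 3: VO2max = 15.3 * 2.3205 = 35.5 mL/kg/min

35.5 mL/kg/min


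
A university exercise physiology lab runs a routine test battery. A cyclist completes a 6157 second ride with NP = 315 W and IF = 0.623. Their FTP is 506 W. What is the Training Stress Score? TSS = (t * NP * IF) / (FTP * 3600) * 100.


t * NP * IF = 6157 * 315 * 0.623 = 1208280.465
FTP * 3600 = 1821600
TSS = (1208280.465 / 1821600) * 100 = 66.33

66.33 TSS


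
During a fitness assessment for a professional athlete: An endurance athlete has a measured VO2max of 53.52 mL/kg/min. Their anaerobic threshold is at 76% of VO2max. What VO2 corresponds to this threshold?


Anaerobic threshold VO2 = VO2max * 76%
= 53.52 * 0.76
= 40.68 mL/kg/min

40.68 mL/kg/min


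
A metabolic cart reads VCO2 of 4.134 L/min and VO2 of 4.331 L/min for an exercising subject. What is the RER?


RER = VCO2 / VO2 = 4.134 / 4.331 = 0.9545

0.9545


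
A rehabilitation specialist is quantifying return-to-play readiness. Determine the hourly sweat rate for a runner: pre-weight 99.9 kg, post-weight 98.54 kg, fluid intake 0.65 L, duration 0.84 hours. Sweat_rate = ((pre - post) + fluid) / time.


Mass lost = 99.9 - 98.54 = 1.36 kg
Add fluid consumed: 1.36 + 0.65 = 2.01 L total sweat
Sweat rate = 2.01 / 0.84 = 2.393 L/h

2.393 L/h


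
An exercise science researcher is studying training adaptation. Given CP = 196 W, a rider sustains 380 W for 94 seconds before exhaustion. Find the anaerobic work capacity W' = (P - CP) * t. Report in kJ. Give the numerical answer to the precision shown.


Excess power = 380 - 196 = 184 W
Work above CP = 184 * 94 = 17296 J
W' = 17.296 kJ

17.296 kJ


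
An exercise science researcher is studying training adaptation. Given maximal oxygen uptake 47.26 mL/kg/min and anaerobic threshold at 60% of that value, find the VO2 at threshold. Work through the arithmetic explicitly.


Percentage as decimal = 0.6
VO2 at AT = 47.26 * 0.6 = 28.36 mL/kg/min

28.36 mL/kg/min


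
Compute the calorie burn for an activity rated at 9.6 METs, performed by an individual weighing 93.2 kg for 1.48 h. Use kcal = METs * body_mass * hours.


Product of METs and mass = 9.6 * 93.2 = 894.72
Total kcal = 894.72 * 1.48 = 1324.19 kcal

1324.19 kcal


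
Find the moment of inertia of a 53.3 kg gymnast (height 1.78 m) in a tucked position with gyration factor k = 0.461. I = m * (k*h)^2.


Radius of gyration = 0.461 * 1.78 = 0.82058 m
I = 53.3 * 0.82058^2
= 53.3 * 0.673352
= 35.89 kg*m^2

35.89 kg*m^2


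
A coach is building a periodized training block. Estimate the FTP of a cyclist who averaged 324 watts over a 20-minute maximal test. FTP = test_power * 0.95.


FTP = 324 * 0.95 = 307.8 W

307.8 W


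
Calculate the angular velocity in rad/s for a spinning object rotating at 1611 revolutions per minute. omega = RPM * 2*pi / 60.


omega = RPM * 2*pi / 60
= 1611 * 6.28318531 / 60
= 168.704 rad/s

168.704 rad/s


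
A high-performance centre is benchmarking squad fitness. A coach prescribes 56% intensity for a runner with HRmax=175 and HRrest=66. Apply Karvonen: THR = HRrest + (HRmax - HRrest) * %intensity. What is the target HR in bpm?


Heart rate reserve = 175 - 66 = 109
Intensity fraction = 56 / 100 = 0.56
THR = 66 + 109 * 0.56 = 127.04 bpm

127.04 bpm


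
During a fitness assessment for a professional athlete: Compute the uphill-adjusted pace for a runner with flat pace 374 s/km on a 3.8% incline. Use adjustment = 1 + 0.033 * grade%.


Adjustment factor = 1 + 0.033 * 3.8 = 1.1254
Grade-adjusted pace = 374 * 1.1254 = 420.9 s/km

420.9 s/km


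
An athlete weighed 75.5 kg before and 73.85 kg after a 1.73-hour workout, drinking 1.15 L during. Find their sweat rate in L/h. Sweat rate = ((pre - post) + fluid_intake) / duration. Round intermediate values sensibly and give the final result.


Body mass change = 1.65 kg
Total sweat loss = 1.65 + 1.15 = 2.8 L
Rate = 2.8 / 1.73 = 1.618 L/h

1.618 L/h


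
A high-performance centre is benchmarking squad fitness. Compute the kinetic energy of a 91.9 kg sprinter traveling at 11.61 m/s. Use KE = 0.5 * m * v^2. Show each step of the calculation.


Velocity squared = 134.7921
KE = 0.5 * 91.9 * 134.7921 = 6193.7 J

6193.7 J


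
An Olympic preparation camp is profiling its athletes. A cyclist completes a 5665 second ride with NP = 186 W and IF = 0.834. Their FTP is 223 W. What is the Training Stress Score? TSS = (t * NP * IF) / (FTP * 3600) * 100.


t * NP * IF = 5665 * 186 * 0.834 = 878777.46
FTP * 3600 = 802800
TSS = (878777.46 / 802800) * 100 = 109.46

109.46 TSS


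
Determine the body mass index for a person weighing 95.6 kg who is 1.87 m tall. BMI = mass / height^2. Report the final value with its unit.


BMI = mass / height^2
= 95.6 / 1.87^2
= 95.6 / 3.4969
= 27.34 kg/m^2

27.34 kg/m^2


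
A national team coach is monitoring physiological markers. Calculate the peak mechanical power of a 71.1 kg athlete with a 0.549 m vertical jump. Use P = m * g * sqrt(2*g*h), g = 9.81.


First, sqrt(2gh) = sqrt(2 * 9.81 * 0.549)
= sqrt(10.77138) = 3.281978 m/s
Power = 71.1 * 9.81 * 3.281978 = 2289.15 W

2289.15 W


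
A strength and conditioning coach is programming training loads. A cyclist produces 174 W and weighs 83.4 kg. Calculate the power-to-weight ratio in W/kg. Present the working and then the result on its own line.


P/W = power / mass
= 174 / 83.4
= 2.086 W/kg

2.086 W/kg


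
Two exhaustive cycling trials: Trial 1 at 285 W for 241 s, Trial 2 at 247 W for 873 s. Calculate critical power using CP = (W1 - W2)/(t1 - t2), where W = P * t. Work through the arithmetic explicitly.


W1 = 285 * 241 = 68685 J
W2 = 247 * 873 = 215631 J
CP = (68685 - 215631) / (241 - 873)
= -146946 / -632
= 232.51 W

232.51 W


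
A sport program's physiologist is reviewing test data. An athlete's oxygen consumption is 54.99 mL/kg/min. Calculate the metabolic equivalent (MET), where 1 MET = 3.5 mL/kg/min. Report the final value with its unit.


MET = VO2 / 3.5
= 54.99 / 3.5
= 15.71 METs

15.71 METs


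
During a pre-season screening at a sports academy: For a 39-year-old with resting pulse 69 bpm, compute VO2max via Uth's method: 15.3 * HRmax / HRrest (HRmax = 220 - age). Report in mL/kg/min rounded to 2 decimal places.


Step 1: HRmax = 220 - 39 = 181 bpm
Step 2: Ratio = 181 / 69 = 2.6232
Step 3: VO2max = 15.3 * 2.6232 = 40.13 mL/kg/min

40.13 mL/kg/min


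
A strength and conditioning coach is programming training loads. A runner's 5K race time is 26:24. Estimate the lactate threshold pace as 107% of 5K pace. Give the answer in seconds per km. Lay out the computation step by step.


Total race time = 26*60 + 24 = 1584 seconds
5K pace = 1584 / 5 = 316.8 sec/km
LT pace = 316.8 * 1.07 = 338.98 sec/km

338.98 s/km


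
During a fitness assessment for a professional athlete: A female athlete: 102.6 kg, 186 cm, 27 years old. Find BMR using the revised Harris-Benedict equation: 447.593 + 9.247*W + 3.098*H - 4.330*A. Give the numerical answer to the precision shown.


Intercept = 447.593
Weight contribution = 9.247 * 102.6 = 948.7422
Height contribution = 3.098 * 186 = 576.228
Age contribution = 4.33 * 27 = 116.91
BMR = 447.593 + 948.7422 + 576.228 - 116.91
= 1855.65 kcal/day

1855.65 kcal/day


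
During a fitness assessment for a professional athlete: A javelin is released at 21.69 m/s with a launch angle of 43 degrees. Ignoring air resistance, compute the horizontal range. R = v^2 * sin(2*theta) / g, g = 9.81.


Launch speed squared = 470.4561
sin(2 * 43 deg) = 0.997564
Range = 470.4561 * 0.997564 / 9.81
= 47.84 m

47.84 m


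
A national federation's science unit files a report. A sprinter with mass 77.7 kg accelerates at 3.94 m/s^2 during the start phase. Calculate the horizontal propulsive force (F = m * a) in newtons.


F = m * a
= 77.7 * 3.94
= 306.14 N

306.14 N


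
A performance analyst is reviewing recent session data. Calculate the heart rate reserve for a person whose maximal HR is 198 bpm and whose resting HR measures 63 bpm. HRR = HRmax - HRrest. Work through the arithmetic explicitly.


HRmax = 198 bpm
HRrest = 63 bpm
HRR = 198 - 63 = 135 bpm

135 bpm


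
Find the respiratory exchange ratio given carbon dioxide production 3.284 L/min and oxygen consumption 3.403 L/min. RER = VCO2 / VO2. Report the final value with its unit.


VCO2 = 3.284 L/min
VO2 = 3.403 L/min
RER = 3.284 / 3.403 = 0.965

0.965


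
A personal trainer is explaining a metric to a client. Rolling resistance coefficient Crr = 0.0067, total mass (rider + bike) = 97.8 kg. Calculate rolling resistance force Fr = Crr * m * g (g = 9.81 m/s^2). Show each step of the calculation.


Fr = Crr * m * g
= 0.0067 * 97.8 * 9.81
= 6.428 N

6.428 N


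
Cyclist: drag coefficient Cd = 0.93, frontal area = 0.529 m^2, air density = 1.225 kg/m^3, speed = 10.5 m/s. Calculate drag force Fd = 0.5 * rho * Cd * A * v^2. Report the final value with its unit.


v^2 = 10.5^2 = 110.25
Fd = 0.5 * 1.225 * 0.93 * 0.529 * 110.25
= 33.222 N

33.222 N


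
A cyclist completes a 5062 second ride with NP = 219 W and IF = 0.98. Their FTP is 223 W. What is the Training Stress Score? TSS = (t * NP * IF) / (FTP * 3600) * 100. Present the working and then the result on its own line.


t * NP * IF = 5062 * 219 * 0.98 = 1086406.44
FTP * 3600 = 802800
TSS = (1086406.44 / 802800) * 100 = 135.33

135.33 TSS


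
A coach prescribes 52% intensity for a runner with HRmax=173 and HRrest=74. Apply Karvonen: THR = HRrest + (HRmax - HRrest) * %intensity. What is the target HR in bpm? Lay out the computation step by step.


Heart rate reserve = 173 - 74 = 99
Intensity fraction = 52 / 100 = 0.52
THR = 74 + 99 * 0.52 = 125.48 bpm

125.48 bpm


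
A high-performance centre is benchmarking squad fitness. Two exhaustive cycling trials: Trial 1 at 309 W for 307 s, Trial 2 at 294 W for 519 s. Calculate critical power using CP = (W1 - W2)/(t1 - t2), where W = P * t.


W1 = 309 * 307 = 94863 J
W2 = 294 * 519 = 152586 J
CP = (94863 - 152586) / (307 - 519)
= -57723 / -212
= 272.28 W

272.28 W


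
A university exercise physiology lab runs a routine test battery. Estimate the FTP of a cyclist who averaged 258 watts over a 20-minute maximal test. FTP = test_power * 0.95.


FTP = 258 * 0.95 = 245.1 W

245.1 W


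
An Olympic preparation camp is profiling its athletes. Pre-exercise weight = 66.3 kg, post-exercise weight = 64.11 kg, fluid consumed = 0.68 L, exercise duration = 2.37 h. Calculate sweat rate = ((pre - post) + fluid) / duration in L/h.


Weight loss = 66.3 - 64.11 = 2.19 kg (approx L)
Total sweat = 2.19 + 0.68 = 2.87 L
Sweat rate = 2.87 / 2.37 = 1.211 L/h

1.211 L/h


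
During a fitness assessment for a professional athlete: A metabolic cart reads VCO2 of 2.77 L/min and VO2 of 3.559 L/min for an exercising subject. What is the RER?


RER = VCO2 / VO2 = 2.77 / 3.559 = 0.7783

0.7783


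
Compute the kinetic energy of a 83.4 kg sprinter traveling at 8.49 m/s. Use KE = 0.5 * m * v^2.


Velocity squared = 72.0801
KE = 0.5 * 83.4 * 72.0801 = 3005.74 J

3005.74 J


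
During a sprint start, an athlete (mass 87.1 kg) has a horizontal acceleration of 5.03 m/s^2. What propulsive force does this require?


Propulsive force = mass * acceleration
= 87.1 kg * 5.03 m/s^2
= 438.11 N

438.11 N


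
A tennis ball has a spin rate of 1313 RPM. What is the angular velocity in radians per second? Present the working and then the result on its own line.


Convert RPM to rad/s: multiply by 2*pi and divide by 60
omega = 1313 * 2 * pi / 60
= 137.497 rad/s

137.497 rad/s


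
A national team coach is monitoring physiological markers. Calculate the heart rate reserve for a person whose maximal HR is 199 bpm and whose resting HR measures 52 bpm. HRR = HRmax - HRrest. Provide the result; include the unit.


HRmax = 199 bpm
HRrest = 52 bpm
HRR = 199 - 52 = 147 bpm

147 bpm


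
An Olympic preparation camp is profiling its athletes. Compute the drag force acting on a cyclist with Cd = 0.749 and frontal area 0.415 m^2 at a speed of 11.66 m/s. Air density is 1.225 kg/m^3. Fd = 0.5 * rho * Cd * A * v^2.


Step 1: v^2 = 135.9556
Step 2: Fd = 0.5 * 1.225 * 0.749 * 0.415 * 135.9556
= 25.884 N

25.884 N


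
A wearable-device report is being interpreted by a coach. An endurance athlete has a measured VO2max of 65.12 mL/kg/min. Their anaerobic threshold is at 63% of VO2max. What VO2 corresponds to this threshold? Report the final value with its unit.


Anaerobic threshold VO2 = VO2max * 63%
= 65.12 * 0.63
= 41.03 mL/kg/min

41.03 mL/kg/min


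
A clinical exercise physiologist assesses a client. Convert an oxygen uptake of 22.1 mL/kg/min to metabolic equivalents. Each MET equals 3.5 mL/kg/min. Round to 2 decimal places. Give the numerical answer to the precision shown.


One MET = 3.5 mL/kg/min
Number of METs = 22.1 / 3.5
= 6.31 METs

6.31 METs


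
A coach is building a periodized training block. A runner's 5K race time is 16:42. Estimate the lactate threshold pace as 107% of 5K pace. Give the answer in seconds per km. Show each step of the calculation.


Total race time = 16*60 + 42 = 1002 seconds
5K pace = 1002 / 5 = 200.4 sec/km
LT pace = 200.4 * 1.07 = 214.43 sec/km

214.43 s/km


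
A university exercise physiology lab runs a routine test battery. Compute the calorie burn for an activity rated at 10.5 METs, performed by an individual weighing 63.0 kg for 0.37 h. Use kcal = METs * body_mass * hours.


Product of METs and mass = 10.5 * 63.0 = 661.5
Total kcal = 661.5 * 0.37 = 244.76 kcal

244.76 kcal


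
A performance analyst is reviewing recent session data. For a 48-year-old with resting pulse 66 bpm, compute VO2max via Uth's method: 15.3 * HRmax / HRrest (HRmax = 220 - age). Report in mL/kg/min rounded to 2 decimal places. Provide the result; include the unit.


Step 1: HRmax = 220 - 48 = 172 bpm
Step 2: Ratio = 172 / 66 = 2.6061
Step 3: VO2max = 15.3 * 2.6061 = 39.87 mL/kg/min

39.87 mL/kg/min


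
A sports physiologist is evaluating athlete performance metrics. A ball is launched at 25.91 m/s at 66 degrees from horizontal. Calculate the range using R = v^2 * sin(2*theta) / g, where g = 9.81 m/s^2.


sin(2 * 66) = sin(132) = 0.743145
v^2 = 25.91^2 = 671.3281
R = 671.3281 * 0.743145 / 9.81
= 50.856 m

50.856 m


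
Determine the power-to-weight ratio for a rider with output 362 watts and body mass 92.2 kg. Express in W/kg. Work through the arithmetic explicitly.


P/W = 362 / 92.2 = 3.926 W/kg

3.926 W/kg


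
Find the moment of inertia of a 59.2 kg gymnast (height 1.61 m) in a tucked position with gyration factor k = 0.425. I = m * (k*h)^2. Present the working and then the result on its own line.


Radius of gyration = 0.425 * 1.61 = 0.68425 m
I = 59.2 * 0.68425^2
= 59.2 * 0.468198
= 27.717 kg*m^2

27.717 kg*m^2


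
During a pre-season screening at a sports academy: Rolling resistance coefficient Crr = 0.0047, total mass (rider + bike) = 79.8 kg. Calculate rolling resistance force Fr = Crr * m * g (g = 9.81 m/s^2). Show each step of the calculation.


Fr = Crr * m * g
= 0.0047 * 79.8 * 9.81
= 3.679 N

3.679 N


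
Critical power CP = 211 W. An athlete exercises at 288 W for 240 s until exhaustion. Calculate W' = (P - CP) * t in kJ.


P - CP = 288 - 211 = 77 W
W' = 77 * 240 = 18480 J
= 18480 / 1000 = 18.48 kJ

18.48 kJ


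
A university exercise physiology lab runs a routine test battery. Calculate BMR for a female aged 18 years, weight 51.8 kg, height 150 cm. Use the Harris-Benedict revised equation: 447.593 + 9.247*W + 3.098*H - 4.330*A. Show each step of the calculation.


Substituting values:
W term = 9.247 * 51.8 = 478.9946
H term = 3.098 * 150 = 464.7
A term = 4.330 * 18 = 77.94
BMR = 1313.35 kcal/day

1313.35 kcal/day


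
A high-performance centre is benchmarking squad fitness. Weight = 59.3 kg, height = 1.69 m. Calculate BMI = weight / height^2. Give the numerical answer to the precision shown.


height^2 = 1.69^2 = 2.8561
BMI = 59.3 / 2.8561 = 20.76 kg/m^2

20.76 kg/m^2


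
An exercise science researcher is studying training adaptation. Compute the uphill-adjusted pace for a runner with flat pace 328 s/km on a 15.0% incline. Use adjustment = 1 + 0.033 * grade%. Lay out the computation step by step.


Adjustment factor = 1 + 0.033 * 15.0 = 1.495
Grade-adjusted pace = 328 * 1.495 = 490.36 s/km

490.36 s/km


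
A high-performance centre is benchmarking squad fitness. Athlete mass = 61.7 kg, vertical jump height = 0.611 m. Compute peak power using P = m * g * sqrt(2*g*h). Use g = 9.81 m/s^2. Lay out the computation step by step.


sqrt(2 * 9.81 * 0.611) = sqrt(11.98782) = 3.462343 m/s
P = 61.7 * 9.81 * 3.462343
= 2095.68 W

2095.68 W


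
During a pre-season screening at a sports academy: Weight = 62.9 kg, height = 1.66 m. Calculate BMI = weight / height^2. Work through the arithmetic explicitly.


height^2 = 1.66^2 = 2.7556
BMI = 62.9 / 2.7556 = 22.83 kg/m^2

22.83 kg/m^2


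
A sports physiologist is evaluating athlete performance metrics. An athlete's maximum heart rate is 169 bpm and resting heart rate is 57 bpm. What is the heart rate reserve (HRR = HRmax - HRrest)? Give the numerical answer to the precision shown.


HRR = HRmax - HRrest
= 169 - 57
= 112 bpm

112 bpm


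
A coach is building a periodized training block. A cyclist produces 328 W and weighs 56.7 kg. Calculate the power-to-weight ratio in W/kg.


P/W = power / mass
= 328 / 56.7
= 5.785 W/kg

5.785 W/kg


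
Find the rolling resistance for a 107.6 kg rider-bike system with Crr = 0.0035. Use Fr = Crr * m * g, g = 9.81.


m * g = 107.6 * 9.81 = 1055.556 N
Fr = 0.0035 * 1055.556 = 3.694 N

3.694 N


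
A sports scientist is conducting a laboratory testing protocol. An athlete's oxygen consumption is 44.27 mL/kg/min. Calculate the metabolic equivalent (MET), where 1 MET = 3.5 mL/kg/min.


MET = VO2 / 3.5
= 44.27 / 3.5
= 12.65 METs

12.65 METs


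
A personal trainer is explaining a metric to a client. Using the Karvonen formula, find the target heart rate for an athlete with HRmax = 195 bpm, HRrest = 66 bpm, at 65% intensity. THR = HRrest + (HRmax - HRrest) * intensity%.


HRR = 195 - 66 = 129
THR = 66 + 129 * 0.65
= 66 + 83.85
= 149.85 bpm

149.85 bpm


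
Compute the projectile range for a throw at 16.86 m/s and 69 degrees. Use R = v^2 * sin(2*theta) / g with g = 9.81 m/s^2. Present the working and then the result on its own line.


Two times the angle = 138 degrees
sin(138) = 0.669131
R = 284.2596 * 0.669131 / 9.81 = 19.389 m

19.389 m


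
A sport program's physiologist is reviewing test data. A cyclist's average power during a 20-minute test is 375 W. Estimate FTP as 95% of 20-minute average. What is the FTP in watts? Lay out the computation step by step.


FTP = 20-min power * 0.95
= 375 * 0.95
= 356.25 W

356.25 W


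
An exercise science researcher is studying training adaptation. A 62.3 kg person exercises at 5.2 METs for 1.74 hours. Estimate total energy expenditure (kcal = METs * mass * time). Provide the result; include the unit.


Energy = METs * mass(kg) * time(h)
= 5.2 * 62.3 * 1.74
= 563.69 kcal

563.69 kcal


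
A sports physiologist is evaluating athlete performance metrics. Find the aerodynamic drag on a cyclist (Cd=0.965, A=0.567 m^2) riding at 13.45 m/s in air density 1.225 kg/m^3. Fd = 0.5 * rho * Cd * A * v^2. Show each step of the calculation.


Fd = 0.5 * 1.225 * 0.965 * 0.567 * 13.45^2
= 0.5 * 1.225 * 0.965 * 0.567 * 180.9025
= 60.626 N

60.626 N


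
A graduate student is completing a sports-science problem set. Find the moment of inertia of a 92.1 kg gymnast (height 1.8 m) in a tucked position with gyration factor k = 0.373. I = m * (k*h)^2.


Radius of gyration = 0.373 * 1.8 = 0.6714 m
I = 92.1 * 0.6714^2
= 92.1 * 0.450778
= 41.517 kg*m^2

41.517 kg*m^2


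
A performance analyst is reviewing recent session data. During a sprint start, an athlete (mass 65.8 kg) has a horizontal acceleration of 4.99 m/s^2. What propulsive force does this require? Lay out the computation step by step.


Propulsive force = mass * acceleration
= 65.8 kg * 4.99 m/s^2
= 328.34 N

328.34 N


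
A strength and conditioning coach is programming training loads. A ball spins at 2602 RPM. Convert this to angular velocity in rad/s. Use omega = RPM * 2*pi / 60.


omega = 2602 * 2 * pi / 60
= 2602 * 6.28318531 / 60
= 16348.848 / 60
= 272.481 rad/s

272.481 rad/s


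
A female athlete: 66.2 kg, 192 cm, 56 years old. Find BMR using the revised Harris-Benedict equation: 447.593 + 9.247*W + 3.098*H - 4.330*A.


Intercept = 447.593
Weight contribution = 9.247 * 66.2 = 612.1514
Height contribution = 3.098 * 192 = 594.816
Age contribution = 4.33 * 56 = 242.48
BMR = 447.593 + 612.1514 + 594.816 - 242.48
= 1412.08 kcal/day

1412.08 kcal/day


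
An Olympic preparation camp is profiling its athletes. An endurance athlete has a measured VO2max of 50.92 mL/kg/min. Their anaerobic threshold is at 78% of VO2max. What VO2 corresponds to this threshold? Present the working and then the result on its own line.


Anaerobic threshold VO2 = VO2max * 78%
= 50.92 * 0.78
= 39.72 mL/kg/min

39.72 mL/kg/min


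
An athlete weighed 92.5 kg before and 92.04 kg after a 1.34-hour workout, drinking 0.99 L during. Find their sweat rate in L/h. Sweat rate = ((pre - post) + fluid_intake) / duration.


Body mass change = 0.46 kg
Total sweat loss = 0.46 + 0.99 = 1.45 L
Rate = 1.45 / 1.34 = 1.082 L/h

1.082 L/h


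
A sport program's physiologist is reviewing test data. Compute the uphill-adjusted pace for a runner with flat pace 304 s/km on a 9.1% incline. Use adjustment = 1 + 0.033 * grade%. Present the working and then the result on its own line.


Adjustment factor = 1 + 0.033 * 9.1 = 1.3003
Grade-adjusted pace = 304 * 1.3003 = 395.29 s/km

395.29 s/km


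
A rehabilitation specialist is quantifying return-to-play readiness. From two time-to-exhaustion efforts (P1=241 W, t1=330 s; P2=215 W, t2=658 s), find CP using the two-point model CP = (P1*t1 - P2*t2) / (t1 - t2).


Work in trial 1 = 79530 J
Work in trial 2 = 141470 J
Delta work = -61940 J
Delta time = -328 s
CP = -61940 / -328 = 188.84 W

188.84 W


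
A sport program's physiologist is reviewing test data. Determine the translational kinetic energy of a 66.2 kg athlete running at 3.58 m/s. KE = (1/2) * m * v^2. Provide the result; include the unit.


KE = 0.5 * m * v^2
= 0.5 * 66.2 * 3.58^2
= 0.5 * 66.2 * 12.8164
= 424.22 J

424.22 J


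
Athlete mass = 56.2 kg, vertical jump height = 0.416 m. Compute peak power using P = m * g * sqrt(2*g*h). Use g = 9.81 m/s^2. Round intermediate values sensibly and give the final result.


sqrt(2 * 9.81 * 0.416) = sqrt(8.16192) = 2.856907 m/s
P = 56.2 * 9.81 * 2.856907
= 1575.08 W

1575.08 W


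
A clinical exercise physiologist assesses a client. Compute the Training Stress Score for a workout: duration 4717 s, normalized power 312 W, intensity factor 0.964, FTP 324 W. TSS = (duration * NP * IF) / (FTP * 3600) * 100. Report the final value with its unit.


Product = 4717 * 312 * 0.964 = 1418722.656
Base = 324 * 3600 = 1166400
TSS = 1418722.656 / 1166400 * 100 = 121.63

121.63 TSS


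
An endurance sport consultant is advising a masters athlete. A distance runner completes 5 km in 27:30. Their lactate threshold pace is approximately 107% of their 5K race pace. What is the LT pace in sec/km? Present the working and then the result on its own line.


Convert to seconds: 27 min 30 s = 1650 s
Pace per km = 1650 / 5 = 330.0 s/km
LT pace = 330.0 * 1.07 = 353.1 s/km

353.1 s/km


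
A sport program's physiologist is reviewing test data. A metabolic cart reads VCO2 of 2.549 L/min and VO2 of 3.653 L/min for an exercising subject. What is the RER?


RER = VCO2 / VO2 = 2.549 / 3.653 = 0.6978

0.6978


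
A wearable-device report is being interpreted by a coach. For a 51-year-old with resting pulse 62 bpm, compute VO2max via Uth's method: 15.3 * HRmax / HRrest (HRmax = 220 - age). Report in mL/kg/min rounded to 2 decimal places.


Step 1: HRmax = 220 - 51 = 169 bpm
Step 2: Ratio = 169 / 62 = 2.7258
Step 3: VO2max = 15.3 * 2.7258 = 41.7 mL/kg/min

41.7 mL/kg/min


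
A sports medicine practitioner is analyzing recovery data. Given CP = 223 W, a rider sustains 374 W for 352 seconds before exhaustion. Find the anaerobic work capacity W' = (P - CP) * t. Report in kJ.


Excess power = 374 - 223 = 151 W
Work above CP = 151 * 352 = 53152 J
W' = 53.152 kJ

53.152 kJ


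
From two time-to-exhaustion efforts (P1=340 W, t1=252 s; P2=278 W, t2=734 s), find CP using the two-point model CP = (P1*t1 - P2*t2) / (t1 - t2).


Work in trial 1 = 85680 J
Work in trial 2 = 204052 J
Delta work = -118372 J
Delta time = -482 s
CP = -118372 / -482 = 245.59 W

245.59 W


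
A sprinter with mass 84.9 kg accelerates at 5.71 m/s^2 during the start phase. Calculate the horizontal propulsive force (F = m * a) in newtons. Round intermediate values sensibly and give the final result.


F = m * a
= 84.9 * 5.71
= 484.78 N

484.78 N


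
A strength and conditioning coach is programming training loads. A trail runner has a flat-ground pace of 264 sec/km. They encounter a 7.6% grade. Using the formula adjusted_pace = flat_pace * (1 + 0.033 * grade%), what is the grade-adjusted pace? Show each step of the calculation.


Grade factor = 1 + 0.033 * 7.6 = 1.2508
Adjusted = 264 * 1.2508 = 330.21 sec/km

330.21 s/km


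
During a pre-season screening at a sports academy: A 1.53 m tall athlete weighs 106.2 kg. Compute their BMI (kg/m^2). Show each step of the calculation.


height^2 = 2.3409 m^2
BMI = 106.2 / 2.3409 = 45.37 kg/m^2

45.37 kg/m^2


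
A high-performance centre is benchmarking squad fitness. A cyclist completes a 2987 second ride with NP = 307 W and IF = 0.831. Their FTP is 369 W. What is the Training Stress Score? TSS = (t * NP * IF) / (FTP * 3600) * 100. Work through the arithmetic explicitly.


t * NP * IF = 2987 * 307 * 0.831 = 762034.479
FTP * 3600 = 1328400
TSS = (762034.479 / 1328400) * 100 = 57.36

57.36 TSS


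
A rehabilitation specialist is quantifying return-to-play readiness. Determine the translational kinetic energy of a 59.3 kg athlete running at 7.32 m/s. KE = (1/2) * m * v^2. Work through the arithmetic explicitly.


KE = 0.5 * m * v^2
= 0.5 * 59.3 * 7.32^2
= 0.5 * 59.3 * 53.5824
= 1588.72 J

1588.72 J


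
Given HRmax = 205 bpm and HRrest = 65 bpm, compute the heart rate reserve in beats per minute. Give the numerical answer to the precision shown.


Heart rate reserve = maximum HR minus resting HR
HRR = 205 - 65 = 140 bpm

140 bpm


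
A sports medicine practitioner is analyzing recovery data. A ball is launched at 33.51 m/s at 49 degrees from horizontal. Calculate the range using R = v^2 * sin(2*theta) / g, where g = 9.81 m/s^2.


sin(2 * 49) = sin(98) = 0.990268
v^2 = 33.51^2 = 1122.9201
R = 1122.9201 * 0.990268 / 9.81
= 113.353 m

113.353 m


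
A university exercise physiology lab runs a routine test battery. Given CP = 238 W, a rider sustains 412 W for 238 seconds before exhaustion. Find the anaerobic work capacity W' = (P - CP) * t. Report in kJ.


Excess power = 412 - 238 = 174 W
Work above CP = 174 * 238 = 41412 J
W' = 41.412 kJ

41.412 kJ


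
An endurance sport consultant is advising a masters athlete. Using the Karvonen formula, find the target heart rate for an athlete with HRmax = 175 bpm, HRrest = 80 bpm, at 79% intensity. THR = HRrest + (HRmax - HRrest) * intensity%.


HRR = 175 - 80 = 95
THR = 80 + 95 * 0.79
= 80 + 75.05
= 155.05 bpm

155.05 bpm


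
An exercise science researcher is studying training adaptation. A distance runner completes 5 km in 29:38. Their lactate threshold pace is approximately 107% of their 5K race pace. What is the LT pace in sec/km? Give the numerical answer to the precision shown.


Convert to seconds: 29 min 38 s = 1778 s
Pace per km = 1778 / 5 = 355.6 s/km
LT pace = 355.6 * 1.07 = 380.49 s/km

380.49 s/km


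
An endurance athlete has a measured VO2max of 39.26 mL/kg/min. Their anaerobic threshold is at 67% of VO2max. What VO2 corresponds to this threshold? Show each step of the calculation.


Anaerobic threshold VO2 = VO2max * 67%
= 39.26 * 0.67
= 26.3 mL/kg/min

26.3 mL/kg/min


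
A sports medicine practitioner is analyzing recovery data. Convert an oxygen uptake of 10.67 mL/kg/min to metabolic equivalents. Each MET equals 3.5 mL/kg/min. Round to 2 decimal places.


One MET = 3.5 mL/kg/min
Number of METs = 10.67 / 3.5
= 3.05 METs

3.05 METs


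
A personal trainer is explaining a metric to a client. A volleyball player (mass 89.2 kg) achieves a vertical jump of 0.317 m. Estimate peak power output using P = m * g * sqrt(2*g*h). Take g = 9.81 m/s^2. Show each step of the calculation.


2 * g * h = 2 * 9.81 * 0.317 = 6.21954
sqrt(6.21954) = 2.493901 m/s
P = 89.2 * 9.81 * 2.493901 = 2182.29 W

2182.29 W


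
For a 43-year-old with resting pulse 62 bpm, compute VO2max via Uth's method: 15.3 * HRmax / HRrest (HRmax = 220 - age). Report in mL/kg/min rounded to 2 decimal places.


Step 1: HRmax = 220 - 43 = 177 bpm
Step 2: Ratio = 177 / 62 = 2.8548
Step 3: VO2max = 15.3 * 2.8548 = 43.68 mL/kg/min

43.68 mL/kg/min


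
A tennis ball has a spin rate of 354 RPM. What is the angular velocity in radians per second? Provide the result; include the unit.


Convert RPM to rad/s: multiply by 2*pi and divide by 60
omega = 354 * 2 * pi / 60
= 37.071 rad/s

37.071 rad/s


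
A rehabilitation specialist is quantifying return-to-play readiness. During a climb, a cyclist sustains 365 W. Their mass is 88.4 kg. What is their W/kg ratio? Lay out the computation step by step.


Power-to-weight = 365 W / 88.4 kg
= 4.129 W/kg

4.129 W/kg


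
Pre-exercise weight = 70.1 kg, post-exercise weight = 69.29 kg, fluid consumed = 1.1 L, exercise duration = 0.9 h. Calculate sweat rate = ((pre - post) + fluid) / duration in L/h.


Weight loss = 70.1 - 69.29 = 0.81 kg (approx L)
Total sweat = 0.81 + 1.1 = 1.91 L
Sweat rate = 1.91 / 0.9 = 2.122 L/h

2.122 L/h


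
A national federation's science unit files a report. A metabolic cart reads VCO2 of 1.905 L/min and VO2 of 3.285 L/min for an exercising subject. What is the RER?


RER = VCO2 / VO2 = 1.905 / 3.285 = 0.5799

0.5799


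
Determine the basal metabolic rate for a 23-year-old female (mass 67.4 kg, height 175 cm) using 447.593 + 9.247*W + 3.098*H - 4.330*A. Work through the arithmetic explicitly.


BMR = 447.593 + 9.247*67.4 + 3.098*175 - 4.330*23
= 1513.4 kcal/day

1513.4 kcal/day


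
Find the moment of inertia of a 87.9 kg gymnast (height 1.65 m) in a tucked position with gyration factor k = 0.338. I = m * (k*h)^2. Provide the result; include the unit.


Radius of gyration = 0.338 * 1.65 = 0.5577 m
I = 87.9 * 0.5577^2
= 87.9 * 0.311029
= 27.339 kg*m^2

27.339 kg*m^2


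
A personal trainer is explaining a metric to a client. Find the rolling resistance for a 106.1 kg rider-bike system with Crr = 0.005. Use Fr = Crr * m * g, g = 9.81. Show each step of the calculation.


m * g = 106.1 * 9.81 = 1040.841 N
Fr = 0.005 * 1040.841 = 5.204 N

5.204 N


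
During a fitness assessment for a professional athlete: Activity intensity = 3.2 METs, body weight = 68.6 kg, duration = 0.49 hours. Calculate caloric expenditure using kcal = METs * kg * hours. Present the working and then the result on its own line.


kcal = 3.2 * 68.6 * 0.49
= 219.52 * 0.49
= 107.56 kcal

107.56 kcal


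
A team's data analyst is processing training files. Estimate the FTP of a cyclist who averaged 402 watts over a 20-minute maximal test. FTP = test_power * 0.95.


FTP = 402 * 0.95 = 381.9 W

381.9 W


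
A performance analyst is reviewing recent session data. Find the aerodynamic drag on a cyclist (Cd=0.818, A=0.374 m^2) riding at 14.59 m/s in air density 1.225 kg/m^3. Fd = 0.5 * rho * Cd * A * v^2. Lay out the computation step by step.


Fd = 0.5 * 1.225 * 0.818 * 0.374 * 14.59^2
= 0.5 * 1.225 * 0.818 * 0.374 * 212.8681
= 39.888 N

39.888 N


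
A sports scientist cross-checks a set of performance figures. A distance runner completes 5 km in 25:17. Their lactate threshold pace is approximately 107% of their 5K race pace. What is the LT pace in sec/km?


Convert to seconds: 25 min 17 s = 1517 s
Pace per km = 1517 / 5 = 303.4 s/km
LT pace = 303.4 * 1.07 = 324.64 s/km

324.64 s/km


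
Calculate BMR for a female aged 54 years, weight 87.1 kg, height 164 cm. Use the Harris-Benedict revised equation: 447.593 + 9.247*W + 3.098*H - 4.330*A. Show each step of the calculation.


Substituting values:
W term = 9.247 * 87.1 = 805.4137
H term = 3.098 * 164 = 508.072
A term = 4.330 * 54 = 233.82
BMR = 1527.26 kcal/day

1527.26 kcal/day


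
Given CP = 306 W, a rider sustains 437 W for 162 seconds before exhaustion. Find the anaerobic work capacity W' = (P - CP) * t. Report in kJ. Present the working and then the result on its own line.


Excess power = 437 - 306 = 131 W
Work above CP = 131 * 162 = 21222 J
W' = 21.222 kJ

21.222 kJ


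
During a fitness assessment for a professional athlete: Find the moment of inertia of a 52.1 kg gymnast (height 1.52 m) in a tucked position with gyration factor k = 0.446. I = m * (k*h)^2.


Radius of gyration = 0.446 * 1.52 = 0.67792 m
I = 52.1 * 0.67792^2
= 52.1 * 0.459576
= 23.944 kg*m^2

23.944 kg*m^2


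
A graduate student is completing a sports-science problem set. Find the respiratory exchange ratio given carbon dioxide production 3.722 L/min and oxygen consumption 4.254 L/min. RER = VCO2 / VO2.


VCO2 = 3.722 L/min
VO2 = 4.254 L/min
RER = 3.722 / 4.254 = 0.8749

0.8749


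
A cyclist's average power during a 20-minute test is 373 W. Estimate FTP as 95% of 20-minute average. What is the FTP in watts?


FTP = 20-min power * 0.95
= 373 * 0.95
= 354.35 W

354.35 W


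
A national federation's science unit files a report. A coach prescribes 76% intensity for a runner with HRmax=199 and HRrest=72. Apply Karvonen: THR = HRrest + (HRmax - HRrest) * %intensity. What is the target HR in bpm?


Heart rate reserve = 199 - 72 = 127
Intensity fraction = 76 / 100 = 0.76
THR = 72 + 127 * 0.76 = 168.52 bpm

168.52 bpm


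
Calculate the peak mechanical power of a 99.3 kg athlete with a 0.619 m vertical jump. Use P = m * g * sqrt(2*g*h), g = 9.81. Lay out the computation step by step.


First, sqrt(2gh) = sqrt(2 * 9.81 * 0.619)
= sqrt(12.14478) = 3.484936 m/s
Power = 99.3 * 9.81 * 3.484936 = 3394.79 W

3394.79 W
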